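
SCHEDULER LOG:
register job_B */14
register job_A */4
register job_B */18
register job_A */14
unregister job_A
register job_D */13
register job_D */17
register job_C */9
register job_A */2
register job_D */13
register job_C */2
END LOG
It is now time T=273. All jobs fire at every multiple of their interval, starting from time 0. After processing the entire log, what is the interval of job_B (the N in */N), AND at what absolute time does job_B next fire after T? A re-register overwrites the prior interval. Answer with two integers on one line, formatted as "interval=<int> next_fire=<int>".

Answer: interval=18 next_fire=288

Derivation:
Op 1: register job_B */14 -> active={job_B:*/14}
Op 2: register job_A */4 -> active={job_A:*/4, job_B:*/14}
Op 3: register job_B */18 -> active={job_A:*/4, job_B:*/18}
Op 4: register job_A */14 -> active={job_A:*/14, job_B:*/18}
Op 5: unregister job_A -> active={job_B:*/18}
Op 6: register job_D */13 -> active={job_B:*/18, job_D:*/13}
Op 7: register job_D */17 -> active={job_B:*/18, job_D:*/17}
Op 8: register job_C */9 -> active={job_B:*/18, job_C:*/9, job_D:*/17}
Op 9: register job_A */2 -> active={job_A:*/2, job_B:*/18, job_C:*/9, job_D:*/17}
Op 10: register job_D */13 -> active={job_A:*/2, job_B:*/18, job_C:*/9, job_D:*/13}
Op 11: register job_C */2 -> active={job_A:*/2, job_B:*/18, job_C:*/2, job_D:*/13}
Final interval of job_B = 18
Next fire of job_B after T=273: (273//18+1)*18 = 288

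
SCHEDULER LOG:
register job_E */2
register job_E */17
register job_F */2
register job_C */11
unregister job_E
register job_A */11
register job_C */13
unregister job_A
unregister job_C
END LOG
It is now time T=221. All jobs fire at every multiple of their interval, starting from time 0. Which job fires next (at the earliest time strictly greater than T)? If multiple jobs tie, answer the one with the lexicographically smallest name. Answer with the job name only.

Op 1: register job_E */2 -> active={job_E:*/2}
Op 2: register job_E */17 -> active={job_E:*/17}
Op 3: register job_F */2 -> active={job_E:*/17, job_F:*/2}
Op 4: register job_C */11 -> active={job_C:*/11, job_E:*/17, job_F:*/2}
Op 5: unregister job_E -> active={job_C:*/11, job_F:*/2}
Op 6: register job_A */11 -> active={job_A:*/11, job_C:*/11, job_F:*/2}
Op 7: register job_C */13 -> active={job_A:*/11, job_C:*/13, job_F:*/2}
Op 8: unregister job_A -> active={job_C:*/13, job_F:*/2}
Op 9: unregister job_C -> active={job_F:*/2}
  job_F: interval 2, next fire after T=221 is 222
Earliest = 222, winner (lex tiebreak) = job_F

Answer: job_F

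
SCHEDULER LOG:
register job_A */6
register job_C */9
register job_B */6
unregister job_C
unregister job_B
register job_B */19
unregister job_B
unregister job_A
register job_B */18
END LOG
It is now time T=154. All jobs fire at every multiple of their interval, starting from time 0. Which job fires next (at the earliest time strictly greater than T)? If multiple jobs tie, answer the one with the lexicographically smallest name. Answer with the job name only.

Op 1: register job_A */6 -> active={job_A:*/6}
Op 2: register job_C */9 -> active={job_A:*/6, job_C:*/9}
Op 3: register job_B */6 -> active={job_A:*/6, job_B:*/6, job_C:*/9}
Op 4: unregister job_C -> active={job_A:*/6, job_B:*/6}
Op 5: unregister job_B -> active={job_A:*/6}
Op 6: register job_B */19 -> active={job_A:*/6, job_B:*/19}
Op 7: unregister job_B -> active={job_A:*/6}
Op 8: unregister job_A -> active={}
Op 9: register job_B */18 -> active={job_B:*/18}
  job_B: interval 18, next fire after T=154 is 162
Earliest = 162, winner (lex tiebreak) = job_B

Answer: job_B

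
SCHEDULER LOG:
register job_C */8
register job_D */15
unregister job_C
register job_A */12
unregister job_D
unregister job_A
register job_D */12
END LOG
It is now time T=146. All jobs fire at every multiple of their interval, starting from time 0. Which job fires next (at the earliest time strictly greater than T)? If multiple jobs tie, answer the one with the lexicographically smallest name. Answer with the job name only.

Op 1: register job_C */8 -> active={job_C:*/8}
Op 2: register job_D */15 -> active={job_C:*/8, job_D:*/15}
Op 3: unregister job_C -> active={job_D:*/15}
Op 4: register job_A */12 -> active={job_A:*/12, job_D:*/15}
Op 5: unregister job_D -> active={job_A:*/12}
Op 6: unregister job_A -> active={}
Op 7: register job_D */12 -> active={job_D:*/12}
  job_D: interval 12, next fire after T=146 is 156
Earliest = 156, winner (lex tiebreak) = job_D

Answer: job_D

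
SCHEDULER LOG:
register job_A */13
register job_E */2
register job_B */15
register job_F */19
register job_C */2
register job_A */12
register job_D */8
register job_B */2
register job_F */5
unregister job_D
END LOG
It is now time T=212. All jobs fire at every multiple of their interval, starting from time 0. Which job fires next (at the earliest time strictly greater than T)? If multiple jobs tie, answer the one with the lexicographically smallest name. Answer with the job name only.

Op 1: register job_A */13 -> active={job_A:*/13}
Op 2: register job_E */2 -> active={job_A:*/13, job_E:*/2}
Op 3: register job_B */15 -> active={job_A:*/13, job_B:*/15, job_E:*/2}
Op 4: register job_F */19 -> active={job_A:*/13, job_B:*/15, job_E:*/2, job_F:*/19}
Op 5: register job_C */2 -> active={job_A:*/13, job_B:*/15, job_C:*/2, job_E:*/2, job_F:*/19}
Op 6: register job_A */12 -> active={job_A:*/12, job_B:*/15, job_C:*/2, job_E:*/2, job_F:*/19}
Op 7: register job_D */8 -> active={job_A:*/12, job_B:*/15, job_C:*/2, job_D:*/8, job_E:*/2, job_F:*/19}
Op 8: register job_B */2 -> active={job_A:*/12, job_B:*/2, job_C:*/2, job_D:*/8, job_E:*/2, job_F:*/19}
Op 9: register job_F */5 -> active={job_A:*/12, job_B:*/2, job_C:*/2, job_D:*/8, job_E:*/2, job_F:*/5}
Op 10: unregister job_D -> active={job_A:*/12, job_B:*/2, job_C:*/2, job_E:*/2, job_F:*/5}
  job_A: interval 12, next fire after T=212 is 216
  job_B: interval 2, next fire after T=212 is 214
  job_C: interval 2, next fire after T=212 is 214
  job_E: interval 2, next fire after T=212 is 214
  job_F: interval 5, next fire after T=212 is 215
Earliest = 214, winner (lex tiebreak) = job_B

Answer: job_B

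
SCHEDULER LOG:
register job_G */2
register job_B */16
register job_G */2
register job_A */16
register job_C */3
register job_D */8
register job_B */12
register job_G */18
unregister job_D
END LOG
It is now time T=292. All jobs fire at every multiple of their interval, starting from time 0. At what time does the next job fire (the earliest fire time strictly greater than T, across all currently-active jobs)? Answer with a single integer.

Op 1: register job_G */2 -> active={job_G:*/2}
Op 2: register job_B */16 -> active={job_B:*/16, job_G:*/2}
Op 3: register job_G */2 -> active={job_B:*/16, job_G:*/2}
Op 4: register job_A */16 -> active={job_A:*/16, job_B:*/16, job_G:*/2}
Op 5: register job_C */3 -> active={job_A:*/16, job_B:*/16, job_C:*/3, job_G:*/2}
Op 6: register job_D */8 -> active={job_A:*/16, job_B:*/16, job_C:*/3, job_D:*/8, job_G:*/2}
Op 7: register job_B */12 -> active={job_A:*/16, job_B:*/12, job_C:*/3, job_D:*/8, job_G:*/2}
Op 8: register job_G */18 -> active={job_A:*/16, job_B:*/12, job_C:*/3, job_D:*/8, job_G:*/18}
Op 9: unregister job_D -> active={job_A:*/16, job_B:*/12, job_C:*/3, job_G:*/18}
  job_A: interval 16, next fire after T=292 is 304
  job_B: interval 12, next fire after T=292 is 300
  job_C: interval 3, next fire after T=292 is 294
  job_G: interval 18, next fire after T=292 is 306
Earliest fire time = 294 (job job_C)

Answer: 294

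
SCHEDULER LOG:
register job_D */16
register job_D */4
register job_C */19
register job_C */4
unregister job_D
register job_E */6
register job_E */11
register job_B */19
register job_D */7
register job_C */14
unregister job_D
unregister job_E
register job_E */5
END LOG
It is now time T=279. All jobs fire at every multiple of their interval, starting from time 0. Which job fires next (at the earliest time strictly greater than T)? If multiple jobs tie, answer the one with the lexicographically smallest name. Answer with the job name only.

Answer: job_C

Derivation:
Op 1: register job_D */16 -> active={job_D:*/16}
Op 2: register job_D */4 -> active={job_D:*/4}
Op 3: register job_C */19 -> active={job_C:*/19, job_D:*/4}
Op 4: register job_C */4 -> active={job_C:*/4, job_D:*/4}
Op 5: unregister job_D -> active={job_C:*/4}
Op 6: register job_E */6 -> active={job_C:*/4, job_E:*/6}
Op 7: register job_E */11 -> active={job_C:*/4, job_E:*/11}
Op 8: register job_B */19 -> active={job_B:*/19, job_C:*/4, job_E:*/11}
Op 9: register job_D */7 -> active={job_B:*/19, job_C:*/4, job_D:*/7, job_E:*/11}
Op 10: register job_C */14 -> active={job_B:*/19, job_C:*/14, job_D:*/7, job_E:*/11}
Op 11: unregister job_D -> active={job_B:*/19, job_C:*/14, job_E:*/11}
Op 12: unregister job_E -> active={job_B:*/19, job_C:*/14}
Op 13: register job_E */5 -> active={job_B:*/19, job_C:*/14, job_E:*/5}
  job_B: interval 19, next fire after T=279 is 285
  job_C: interval 14, next fire after T=279 is 280
  job_E: interval 5, next fire after T=279 is 280
Earliest = 280, winner (lex tiebreak) = job_C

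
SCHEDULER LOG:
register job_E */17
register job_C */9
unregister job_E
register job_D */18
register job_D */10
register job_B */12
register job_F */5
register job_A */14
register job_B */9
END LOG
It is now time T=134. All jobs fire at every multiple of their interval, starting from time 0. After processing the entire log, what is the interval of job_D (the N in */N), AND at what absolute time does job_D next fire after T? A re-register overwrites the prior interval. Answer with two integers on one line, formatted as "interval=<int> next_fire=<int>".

Op 1: register job_E */17 -> active={job_E:*/17}
Op 2: register job_C */9 -> active={job_C:*/9, job_E:*/17}
Op 3: unregister job_E -> active={job_C:*/9}
Op 4: register job_D */18 -> active={job_C:*/9, job_D:*/18}
Op 5: register job_D */10 -> active={job_C:*/9, job_D:*/10}
Op 6: register job_B */12 -> active={job_B:*/12, job_C:*/9, job_D:*/10}
Op 7: register job_F */5 -> active={job_B:*/12, job_C:*/9, job_D:*/10, job_F:*/5}
Op 8: register job_A */14 -> active={job_A:*/14, job_B:*/12, job_C:*/9, job_D:*/10, job_F:*/5}
Op 9: register job_B */9 -> active={job_A:*/14, job_B:*/9, job_C:*/9, job_D:*/10, job_F:*/5}
Final interval of job_D = 10
Next fire of job_D after T=134: (134//10+1)*10 = 140

Answer: interval=10 next_fire=140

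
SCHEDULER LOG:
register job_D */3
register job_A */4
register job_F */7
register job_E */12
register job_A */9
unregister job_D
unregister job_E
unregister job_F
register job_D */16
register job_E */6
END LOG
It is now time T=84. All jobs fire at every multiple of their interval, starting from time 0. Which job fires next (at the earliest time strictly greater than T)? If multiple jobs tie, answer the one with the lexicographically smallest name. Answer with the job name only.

Op 1: register job_D */3 -> active={job_D:*/3}
Op 2: register job_A */4 -> active={job_A:*/4, job_D:*/3}
Op 3: register job_F */7 -> active={job_A:*/4, job_D:*/3, job_F:*/7}
Op 4: register job_E */12 -> active={job_A:*/4, job_D:*/3, job_E:*/12, job_F:*/7}
Op 5: register job_A */9 -> active={job_A:*/9, job_D:*/3, job_E:*/12, job_F:*/7}
Op 6: unregister job_D -> active={job_A:*/9, job_E:*/12, job_F:*/7}
Op 7: unregister job_E -> active={job_A:*/9, job_F:*/7}
Op 8: unregister job_F -> active={job_A:*/9}
Op 9: register job_D */16 -> active={job_A:*/9, job_D:*/16}
Op 10: register job_E */6 -> active={job_A:*/9, job_D:*/16, job_E:*/6}
  job_A: interval 9, next fire after T=84 is 90
  job_D: interval 16, next fire after T=84 is 96
  job_E: interval 6, next fire after T=84 is 90
Earliest = 90, winner (lex tiebreak) = job_A

Answer: job_A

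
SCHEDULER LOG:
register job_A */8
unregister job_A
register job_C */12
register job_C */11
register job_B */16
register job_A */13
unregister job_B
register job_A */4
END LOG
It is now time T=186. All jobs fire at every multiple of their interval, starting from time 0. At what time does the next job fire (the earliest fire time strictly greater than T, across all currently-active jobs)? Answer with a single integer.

Op 1: register job_A */8 -> active={job_A:*/8}
Op 2: unregister job_A -> active={}
Op 3: register job_C */12 -> active={job_C:*/12}
Op 4: register job_C */11 -> active={job_C:*/11}
Op 5: register job_B */16 -> active={job_B:*/16, job_C:*/11}
Op 6: register job_A */13 -> active={job_A:*/13, job_B:*/16, job_C:*/11}
Op 7: unregister job_B -> active={job_A:*/13, job_C:*/11}
Op 8: register job_A */4 -> active={job_A:*/4, job_C:*/11}
  job_A: interval 4, next fire after T=186 is 188
  job_C: interval 11, next fire after T=186 is 187
Earliest fire time = 187 (job job_C)

Answer: 187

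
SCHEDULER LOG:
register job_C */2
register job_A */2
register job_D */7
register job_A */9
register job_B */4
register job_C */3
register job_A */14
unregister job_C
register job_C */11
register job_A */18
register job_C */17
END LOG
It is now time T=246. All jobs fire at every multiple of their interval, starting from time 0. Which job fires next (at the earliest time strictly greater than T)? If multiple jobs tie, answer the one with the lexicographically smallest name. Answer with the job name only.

Answer: job_B

Derivation:
Op 1: register job_C */2 -> active={job_C:*/2}
Op 2: register job_A */2 -> active={job_A:*/2, job_C:*/2}
Op 3: register job_D */7 -> active={job_A:*/2, job_C:*/2, job_D:*/7}
Op 4: register job_A */9 -> active={job_A:*/9, job_C:*/2, job_D:*/7}
Op 5: register job_B */4 -> active={job_A:*/9, job_B:*/4, job_C:*/2, job_D:*/7}
Op 6: register job_C */3 -> active={job_A:*/9, job_B:*/4, job_C:*/3, job_D:*/7}
Op 7: register job_A */14 -> active={job_A:*/14, job_B:*/4, job_C:*/3, job_D:*/7}
Op 8: unregister job_C -> active={job_A:*/14, job_B:*/4, job_D:*/7}
Op 9: register job_C */11 -> active={job_A:*/14, job_B:*/4, job_C:*/11, job_D:*/7}
Op 10: register job_A */18 -> active={job_A:*/18, job_B:*/4, job_C:*/11, job_D:*/7}
Op 11: register job_C */17 -> active={job_A:*/18, job_B:*/4, job_C:*/17, job_D:*/7}
  job_A: interval 18, next fire after T=246 is 252
  job_B: interval 4, next fire after T=246 is 248
  job_C: interval 17, next fire after T=246 is 255
  job_D: interval 7, next fire after T=246 is 252
Earliest = 248, winner (lex tiebreak) = job_B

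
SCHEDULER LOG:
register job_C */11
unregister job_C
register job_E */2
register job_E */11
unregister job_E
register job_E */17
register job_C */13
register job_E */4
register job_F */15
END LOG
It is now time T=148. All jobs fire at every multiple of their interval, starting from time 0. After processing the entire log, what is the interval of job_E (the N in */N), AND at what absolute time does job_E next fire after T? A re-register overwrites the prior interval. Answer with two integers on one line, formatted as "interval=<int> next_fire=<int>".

Op 1: register job_C */11 -> active={job_C:*/11}
Op 2: unregister job_C -> active={}
Op 3: register job_E */2 -> active={job_E:*/2}
Op 4: register job_E */11 -> active={job_E:*/11}
Op 5: unregister job_E -> active={}
Op 6: register job_E */17 -> active={job_E:*/17}
Op 7: register job_C */13 -> active={job_C:*/13, job_E:*/17}
Op 8: register job_E */4 -> active={job_C:*/13, job_E:*/4}
Op 9: register job_F */15 -> active={job_C:*/13, job_E:*/4, job_F:*/15}
Final interval of job_E = 4
Next fire of job_E after T=148: (148//4+1)*4 = 152

Answer: interval=4 next_fire=152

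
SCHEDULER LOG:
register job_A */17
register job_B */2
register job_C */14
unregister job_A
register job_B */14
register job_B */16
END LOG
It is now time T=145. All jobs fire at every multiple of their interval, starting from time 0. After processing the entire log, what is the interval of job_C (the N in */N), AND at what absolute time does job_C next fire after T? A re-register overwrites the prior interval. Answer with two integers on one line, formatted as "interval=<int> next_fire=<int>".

Op 1: register job_A */17 -> active={job_A:*/17}
Op 2: register job_B */2 -> active={job_A:*/17, job_B:*/2}
Op 3: register job_C */14 -> active={job_A:*/17, job_B:*/2, job_C:*/14}
Op 4: unregister job_A -> active={job_B:*/2, job_C:*/14}
Op 5: register job_B */14 -> active={job_B:*/14, job_C:*/14}
Op 6: register job_B */16 -> active={job_B:*/16, job_C:*/14}
Final interval of job_C = 14
Next fire of job_C after T=145: (145//14+1)*14 = 154

Answer: interval=14 next_fire=154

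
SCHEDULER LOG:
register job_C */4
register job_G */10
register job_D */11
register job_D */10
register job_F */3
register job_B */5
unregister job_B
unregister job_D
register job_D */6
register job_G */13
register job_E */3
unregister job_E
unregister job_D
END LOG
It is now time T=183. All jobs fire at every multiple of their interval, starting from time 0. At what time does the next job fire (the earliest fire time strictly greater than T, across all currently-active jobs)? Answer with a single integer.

Answer: 184

Derivation:
Op 1: register job_C */4 -> active={job_C:*/4}
Op 2: register job_G */10 -> active={job_C:*/4, job_G:*/10}
Op 3: register job_D */11 -> active={job_C:*/4, job_D:*/11, job_G:*/10}
Op 4: register job_D */10 -> active={job_C:*/4, job_D:*/10, job_G:*/10}
Op 5: register job_F */3 -> active={job_C:*/4, job_D:*/10, job_F:*/3, job_G:*/10}
Op 6: register job_B */5 -> active={job_B:*/5, job_C:*/4, job_D:*/10, job_F:*/3, job_G:*/10}
Op 7: unregister job_B -> active={job_C:*/4, job_D:*/10, job_F:*/3, job_G:*/10}
Op 8: unregister job_D -> active={job_C:*/4, job_F:*/3, job_G:*/10}
Op 9: register job_D */6 -> active={job_C:*/4, job_D:*/6, job_F:*/3, job_G:*/10}
Op 10: register job_G */13 -> active={job_C:*/4, job_D:*/6, job_F:*/3, job_G:*/13}
Op 11: register job_E */3 -> active={job_C:*/4, job_D:*/6, job_E:*/3, job_F:*/3, job_G:*/13}
Op 12: unregister job_E -> active={job_C:*/4, job_D:*/6, job_F:*/3, job_G:*/13}
Op 13: unregister job_D -> active={job_C:*/4, job_F:*/3, job_G:*/13}
  job_C: interval 4, next fire after T=183 is 184
  job_F: interval 3, next fire after T=183 is 186
  job_G: interval 13, next fire after T=183 is 195
Earliest fire time = 184 (job job_C)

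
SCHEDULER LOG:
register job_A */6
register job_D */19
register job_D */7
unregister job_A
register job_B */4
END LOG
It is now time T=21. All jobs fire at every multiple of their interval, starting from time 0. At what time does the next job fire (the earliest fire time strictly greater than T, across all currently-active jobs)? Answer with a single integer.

Answer: 24

Derivation:
Op 1: register job_A */6 -> active={job_A:*/6}
Op 2: register job_D */19 -> active={job_A:*/6, job_D:*/19}
Op 3: register job_D */7 -> active={job_A:*/6, job_D:*/7}
Op 4: unregister job_A -> active={job_D:*/7}
Op 5: register job_B */4 -> active={job_B:*/4, job_D:*/7}
  job_B: interval 4, next fire after T=21 is 24
  job_D: interval 7, next fire after T=21 is 28
Earliest fire time = 24 (job job_B)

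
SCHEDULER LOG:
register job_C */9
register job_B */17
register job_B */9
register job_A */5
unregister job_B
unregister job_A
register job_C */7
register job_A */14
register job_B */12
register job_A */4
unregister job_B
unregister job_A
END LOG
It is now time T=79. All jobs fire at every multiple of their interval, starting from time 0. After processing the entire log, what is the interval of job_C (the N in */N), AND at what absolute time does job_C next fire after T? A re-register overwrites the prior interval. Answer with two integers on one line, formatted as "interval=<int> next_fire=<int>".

Answer: interval=7 next_fire=84

Derivation:
Op 1: register job_C */9 -> active={job_C:*/9}
Op 2: register job_B */17 -> active={job_B:*/17, job_C:*/9}
Op 3: register job_B */9 -> active={job_B:*/9, job_C:*/9}
Op 4: register job_A */5 -> active={job_A:*/5, job_B:*/9, job_C:*/9}
Op 5: unregister job_B -> active={job_A:*/5, job_C:*/9}
Op 6: unregister job_A -> active={job_C:*/9}
Op 7: register job_C */7 -> active={job_C:*/7}
Op 8: register job_A */14 -> active={job_A:*/14, job_C:*/7}
Op 9: register job_B */12 -> active={job_A:*/14, job_B:*/12, job_C:*/7}
Op 10: register job_A */4 -> active={job_A:*/4, job_B:*/12, job_C:*/7}
Op 11: unregister job_B -> active={job_A:*/4, job_C:*/7}
Op 12: unregister job_A -> active={job_C:*/7}
Final interval of job_C = 7
Next fire of job_C after T=79: (79//7+1)*7 = 84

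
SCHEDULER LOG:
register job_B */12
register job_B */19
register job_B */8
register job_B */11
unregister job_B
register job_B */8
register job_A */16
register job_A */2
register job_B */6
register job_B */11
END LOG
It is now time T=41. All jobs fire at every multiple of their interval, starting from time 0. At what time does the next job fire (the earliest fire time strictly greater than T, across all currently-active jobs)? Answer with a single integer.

Op 1: register job_B */12 -> active={job_B:*/12}
Op 2: register job_B */19 -> active={job_B:*/19}
Op 3: register job_B */8 -> active={job_B:*/8}
Op 4: register job_B */11 -> active={job_B:*/11}
Op 5: unregister job_B -> active={}
Op 6: register job_B */8 -> active={job_B:*/8}
Op 7: register job_A */16 -> active={job_A:*/16, job_B:*/8}
Op 8: register job_A */2 -> active={job_A:*/2, job_B:*/8}
Op 9: register job_B */6 -> active={job_A:*/2, job_B:*/6}
Op 10: register job_B */11 -> active={job_A:*/2, job_B:*/11}
  job_A: interval 2, next fire after T=41 is 42
  job_B: interval 11, next fire after T=41 is 44
Earliest fire time = 42 (job job_A)

Answer: 42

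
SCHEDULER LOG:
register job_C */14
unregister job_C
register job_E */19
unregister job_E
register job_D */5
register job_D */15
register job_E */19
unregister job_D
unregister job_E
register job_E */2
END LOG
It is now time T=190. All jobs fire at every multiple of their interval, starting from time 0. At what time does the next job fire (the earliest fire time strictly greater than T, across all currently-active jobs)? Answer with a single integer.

Op 1: register job_C */14 -> active={job_C:*/14}
Op 2: unregister job_C -> active={}
Op 3: register job_E */19 -> active={job_E:*/19}
Op 4: unregister job_E -> active={}
Op 5: register job_D */5 -> active={job_D:*/5}
Op 6: register job_D */15 -> active={job_D:*/15}
Op 7: register job_E */19 -> active={job_D:*/15, job_E:*/19}
Op 8: unregister job_D -> active={job_E:*/19}
Op 9: unregister job_E -> active={}
Op 10: register job_E */2 -> active={job_E:*/2}
  job_E: interval 2, next fire after T=190 is 192
Earliest fire time = 192 (job job_E)

Answer: 192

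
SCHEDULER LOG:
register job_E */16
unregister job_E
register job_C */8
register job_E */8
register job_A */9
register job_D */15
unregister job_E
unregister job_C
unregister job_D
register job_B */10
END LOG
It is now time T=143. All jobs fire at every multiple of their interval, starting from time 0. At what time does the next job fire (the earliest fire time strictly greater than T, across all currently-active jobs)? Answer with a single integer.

Op 1: register job_E */16 -> active={job_E:*/16}
Op 2: unregister job_E -> active={}
Op 3: register job_C */8 -> active={job_C:*/8}
Op 4: register job_E */8 -> active={job_C:*/8, job_E:*/8}
Op 5: register job_A */9 -> active={job_A:*/9, job_C:*/8, job_E:*/8}
Op 6: register job_D */15 -> active={job_A:*/9, job_C:*/8, job_D:*/15, job_E:*/8}
Op 7: unregister job_E -> active={job_A:*/9, job_C:*/8, job_D:*/15}
Op 8: unregister job_C -> active={job_A:*/9, job_D:*/15}
Op 9: unregister job_D -> active={job_A:*/9}
Op 10: register job_B */10 -> active={job_A:*/9, job_B:*/10}
  job_A: interval 9, next fire after T=143 is 144
  job_B: interval 10, next fire after T=143 is 150
Earliest fire time = 144 (job job_A)

Answer: 144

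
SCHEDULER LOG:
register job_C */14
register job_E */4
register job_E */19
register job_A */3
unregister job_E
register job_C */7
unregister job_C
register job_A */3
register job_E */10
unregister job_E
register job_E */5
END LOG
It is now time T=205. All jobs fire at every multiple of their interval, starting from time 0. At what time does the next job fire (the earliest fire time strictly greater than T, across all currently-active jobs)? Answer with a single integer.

Answer: 207

Derivation:
Op 1: register job_C */14 -> active={job_C:*/14}
Op 2: register job_E */4 -> active={job_C:*/14, job_E:*/4}
Op 3: register job_E */19 -> active={job_C:*/14, job_E:*/19}
Op 4: register job_A */3 -> active={job_A:*/3, job_C:*/14, job_E:*/19}
Op 5: unregister job_E -> active={job_A:*/3, job_C:*/14}
Op 6: register job_C */7 -> active={job_A:*/3, job_C:*/7}
Op 7: unregister job_C -> active={job_A:*/3}
Op 8: register job_A */3 -> active={job_A:*/3}
Op 9: register job_E */10 -> active={job_A:*/3, job_E:*/10}
Op 10: unregister job_E -> active={job_A:*/3}
Op 11: register job_E */5 -> active={job_A:*/3, job_E:*/5}
  job_A: interval 3, next fire after T=205 is 207
  job_E: interval 5, next fire after T=205 is 210
Earliest fire time = 207 (job job_A)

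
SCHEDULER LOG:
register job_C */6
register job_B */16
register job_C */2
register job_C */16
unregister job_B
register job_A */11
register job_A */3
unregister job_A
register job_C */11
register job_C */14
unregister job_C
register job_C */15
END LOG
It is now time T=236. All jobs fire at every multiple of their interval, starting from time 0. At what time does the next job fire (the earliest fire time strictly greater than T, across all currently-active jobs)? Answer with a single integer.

Op 1: register job_C */6 -> active={job_C:*/6}
Op 2: register job_B */16 -> active={job_B:*/16, job_C:*/6}
Op 3: register job_C */2 -> active={job_B:*/16, job_C:*/2}
Op 4: register job_C */16 -> active={job_B:*/16, job_C:*/16}
Op 5: unregister job_B -> active={job_C:*/16}
Op 6: register job_A */11 -> active={job_A:*/11, job_C:*/16}
Op 7: register job_A */3 -> active={job_A:*/3, job_C:*/16}
Op 8: unregister job_A -> active={job_C:*/16}
Op 9: register job_C */11 -> active={job_C:*/11}
Op 10: register job_C */14 -> active={job_C:*/14}
Op 11: unregister job_C -> active={}
Op 12: register job_C */15 -> active={job_C:*/15}
  job_C: interval 15, next fire after T=236 is 240
Earliest fire time = 240 (job job_C)

Answer: 240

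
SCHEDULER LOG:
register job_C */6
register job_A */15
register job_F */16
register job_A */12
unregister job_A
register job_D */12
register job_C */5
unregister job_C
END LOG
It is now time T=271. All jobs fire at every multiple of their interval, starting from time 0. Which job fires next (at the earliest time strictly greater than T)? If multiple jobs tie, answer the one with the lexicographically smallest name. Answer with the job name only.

Op 1: register job_C */6 -> active={job_C:*/6}
Op 2: register job_A */15 -> active={job_A:*/15, job_C:*/6}
Op 3: register job_F */16 -> active={job_A:*/15, job_C:*/6, job_F:*/16}
Op 4: register job_A */12 -> active={job_A:*/12, job_C:*/6, job_F:*/16}
Op 5: unregister job_A -> active={job_C:*/6, job_F:*/16}
Op 6: register job_D */12 -> active={job_C:*/6, job_D:*/12, job_F:*/16}
Op 7: register job_C */5 -> active={job_C:*/5, job_D:*/12, job_F:*/16}
Op 8: unregister job_C -> active={job_D:*/12, job_F:*/16}
  job_D: interval 12, next fire after T=271 is 276
  job_F: interval 16, next fire after T=271 is 272
Earliest = 272, winner (lex tiebreak) = job_F

Answer: job_F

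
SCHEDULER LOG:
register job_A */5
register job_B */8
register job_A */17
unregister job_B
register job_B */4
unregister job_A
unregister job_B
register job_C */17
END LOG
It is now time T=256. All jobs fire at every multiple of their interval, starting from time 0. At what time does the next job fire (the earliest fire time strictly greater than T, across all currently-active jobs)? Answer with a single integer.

Answer: 272

Derivation:
Op 1: register job_A */5 -> active={job_A:*/5}
Op 2: register job_B */8 -> active={job_A:*/5, job_B:*/8}
Op 3: register job_A */17 -> active={job_A:*/17, job_B:*/8}
Op 4: unregister job_B -> active={job_A:*/17}
Op 5: register job_B */4 -> active={job_A:*/17, job_B:*/4}
Op 6: unregister job_A -> active={job_B:*/4}
Op 7: unregister job_B -> active={}
Op 8: register job_C */17 -> active={job_C:*/17}
  job_C: interval 17, next fire after T=256 is 272
Earliest fire time = 272 (job job_C)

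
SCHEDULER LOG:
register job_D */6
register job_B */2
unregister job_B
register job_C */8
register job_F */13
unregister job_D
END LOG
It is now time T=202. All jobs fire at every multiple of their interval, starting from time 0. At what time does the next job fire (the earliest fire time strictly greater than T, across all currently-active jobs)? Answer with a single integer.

Answer: 208

Derivation:
Op 1: register job_D */6 -> active={job_D:*/6}
Op 2: register job_B */2 -> active={job_B:*/2, job_D:*/6}
Op 3: unregister job_B -> active={job_D:*/6}
Op 4: register job_C */8 -> active={job_C:*/8, job_D:*/6}
Op 5: register job_F */13 -> active={job_C:*/8, job_D:*/6, job_F:*/13}
Op 6: unregister job_D -> active={job_C:*/8, job_F:*/13}
  job_C: interval 8, next fire after T=202 is 208
  job_F: interval 13, next fire after T=202 is 208
Earliest fire time = 208 (job job_C)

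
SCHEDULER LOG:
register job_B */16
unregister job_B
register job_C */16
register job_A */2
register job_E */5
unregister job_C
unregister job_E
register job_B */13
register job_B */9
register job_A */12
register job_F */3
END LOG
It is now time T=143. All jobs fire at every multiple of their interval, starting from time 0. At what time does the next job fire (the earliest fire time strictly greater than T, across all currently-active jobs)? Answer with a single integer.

Answer: 144

Derivation:
Op 1: register job_B */16 -> active={job_B:*/16}
Op 2: unregister job_B -> active={}
Op 3: register job_C */16 -> active={job_C:*/16}
Op 4: register job_A */2 -> active={job_A:*/2, job_C:*/16}
Op 5: register job_E */5 -> active={job_A:*/2, job_C:*/16, job_E:*/5}
Op 6: unregister job_C -> active={job_A:*/2, job_E:*/5}
Op 7: unregister job_E -> active={job_A:*/2}
Op 8: register job_B */13 -> active={job_A:*/2, job_B:*/13}
Op 9: register job_B */9 -> active={job_A:*/2, job_B:*/9}
Op 10: register job_A */12 -> active={job_A:*/12, job_B:*/9}
Op 11: register job_F */3 -> active={job_A:*/12, job_B:*/9, job_F:*/3}
  job_A: interval 12, next fire after T=143 is 144
  job_B: interval 9, next fire after T=143 is 144
  job_F: interval 3, next fire after T=143 is 144
Earliest fire time = 144 (job job_A)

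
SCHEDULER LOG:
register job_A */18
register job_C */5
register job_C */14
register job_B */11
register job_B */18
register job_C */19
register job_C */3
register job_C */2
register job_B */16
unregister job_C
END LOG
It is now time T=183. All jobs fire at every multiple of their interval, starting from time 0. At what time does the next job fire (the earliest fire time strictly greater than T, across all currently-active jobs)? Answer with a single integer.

Op 1: register job_A */18 -> active={job_A:*/18}
Op 2: register job_C */5 -> active={job_A:*/18, job_C:*/5}
Op 3: register job_C */14 -> active={job_A:*/18, job_C:*/14}
Op 4: register job_B */11 -> active={job_A:*/18, job_B:*/11, job_C:*/14}
Op 5: register job_B */18 -> active={job_A:*/18, job_B:*/18, job_C:*/14}
Op 6: register job_C */19 -> active={job_A:*/18, job_B:*/18, job_C:*/19}
Op 7: register job_C */3 -> active={job_A:*/18, job_B:*/18, job_C:*/3}
Op 8: register job_C */2 -> active={job_A:*/18, job_B:*/18, job_C:*/2}
Op 9: register job_B */16 -> active={job_A:*/18, job_B:*/16, job_C:*/2}
Op 10: unregister job_C -> active={job_A:*/18, job_B:*/16}
  job_A: interval 18, next fire after T=183 is 198
  job_B: interval 16, next fire after T=183 is 192
Earliest fire time = 192 (job job_B)

Answer: 192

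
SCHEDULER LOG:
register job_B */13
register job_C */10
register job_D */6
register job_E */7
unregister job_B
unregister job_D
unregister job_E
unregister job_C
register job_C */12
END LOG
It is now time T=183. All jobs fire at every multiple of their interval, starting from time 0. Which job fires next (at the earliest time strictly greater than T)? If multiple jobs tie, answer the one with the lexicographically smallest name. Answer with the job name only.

Op 1: register job_B */13 -> active={job_B:*/13}
Op 2: register job_C */10 -> active={job_B:*/13, job_C:*/10}
Op 3: register job_D */6 -> active={job_B:*/13, job_C:*/10, job_D:*/6}
Op 4: register job_E */7 -> active={job_B:*/13, job_C:*/10, job_D:*/6, job_E:*/7}
Op 5: unregister job_B -> active={job_C:*/10, job_D:*/6, job_E:*/7}
Op 6: unregister job_D -> active={job_C:*/10, job_E:*/7}
Op 7: unregister job_E -> active={job_C:*/10}
Op 8: unregister job_C -> active={}
Op 9: register job_C */12 -> active={job_C:*/12}
  job_C: interval 12, next fire after T=183 is 192
Earliest = 192, winner (lex tiebreak) = job_C

Answer: job_C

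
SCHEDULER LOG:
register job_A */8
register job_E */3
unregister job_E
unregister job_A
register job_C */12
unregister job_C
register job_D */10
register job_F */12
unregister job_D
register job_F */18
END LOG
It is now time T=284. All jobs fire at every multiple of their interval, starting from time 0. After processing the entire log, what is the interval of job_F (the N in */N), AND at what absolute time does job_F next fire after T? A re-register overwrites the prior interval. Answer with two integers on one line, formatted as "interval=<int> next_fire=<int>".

Answer: interval=18 next_fire=288

Derivation:
Op 1: register job_A */8 -> active={job_A:*/8}
Op 2: register job_E */3 -> active={job_A:*/8, job_E:*/3}
Op 3: unregister job_E -> active={job_A:*/8}
Op 4: unregister job_A -> active={}
Op 5: register job_C */12 -> active={job_C:*/12}
Op 6: unregister job_C -> active={}
Op 7: register job_D */10 -> active={job_D:*/10}
Op 8: register job_F */12 -> active={job_D:*/10, job_F:*/12}
Op 9: unregister job_D -> active={job_F:*/12}
Op 10: register job_F */18 -> active={job_F:*/18}
Final interval of job_F = 18
Next fire of job_F after T=284: (284//18+1)*18 = 288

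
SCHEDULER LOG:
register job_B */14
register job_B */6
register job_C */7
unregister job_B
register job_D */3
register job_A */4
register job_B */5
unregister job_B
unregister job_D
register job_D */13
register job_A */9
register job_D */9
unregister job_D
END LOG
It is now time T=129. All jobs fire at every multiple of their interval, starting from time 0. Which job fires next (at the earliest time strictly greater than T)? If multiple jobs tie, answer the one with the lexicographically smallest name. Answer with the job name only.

Answer: job_C

Derivation:
Op 1: register job_B */14 -> active={job_B:*/14}
Op 2: register job_B */6 -> active={job_B:*/6}
Op 3: register job_C */7 -> active={job_B:*/6, job_C:*/7}
Op 4: unregister job_B -> active={job_C:*/7}
Op 5: register job_D */3 -> active={job_C:*/7, job_D:*/3}
Op 6: register job_A */4 -> active={job_A:*/4, job_C:*/7, job_D:*/3}
Op 7: register job_B */5 -> active={job_A:*/4, job_B:*/5, job_C:*/7, job_D:*/3}
Op 8: unregister job_B -> active={job_A:*/4, job_C:*/7, job_D:*/3}
Op 9: unregister job_D -> active={job_A:*/4, job_C:*/7}
Op 10: register job_D */13 -> active={job_A:*/4, job_C:*/7, job_D:*/13}
Op 11: register job_A */9 -> active={job_A:*/9, job_C:*/7, job_D:*/13}
Op 12: register job_D */9 -> active={job_A:*/9, job_C:*/7, job_D:*/9}
Op 13: unregister job_D -> active={job_A:*/9, job_C:*/7}
  job_A: interval 9, next fire after T=129 is 135
  job_C: interval 7, next fire after T=129 is 133
Earliest = 133, winner (lex tiebreak) = job_C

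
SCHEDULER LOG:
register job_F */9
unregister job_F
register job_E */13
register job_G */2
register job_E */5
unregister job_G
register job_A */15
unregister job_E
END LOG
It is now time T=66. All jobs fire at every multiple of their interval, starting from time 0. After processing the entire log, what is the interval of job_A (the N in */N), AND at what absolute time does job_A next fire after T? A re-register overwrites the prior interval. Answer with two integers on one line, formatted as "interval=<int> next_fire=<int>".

Answer: interval=15 next_fire=75

Derivation:
Op 1: register job_F */9 -> active={job_F:*/9}
Op 2: unregister job_F -> active={}
Op 3: register job_E */13 -> active={job_E:*/13}
Op 4: register job_G */2 -> active={job_E:*/13, job_G:*/2}
Op 5: register job_E */5 -> active={job_E:*/5, job_G:*/2}
Op 6: unregister job_G -> active={job_E:*/5}
Op 7: register job_A */15 -> active={job_A:*/15, job_E:*/5}
Op 8: unregister job_E -> active={job_A:*/15}
Final interval of job_A = 15
Next fire of job_A after T=66: (66//15+1)*15 = 75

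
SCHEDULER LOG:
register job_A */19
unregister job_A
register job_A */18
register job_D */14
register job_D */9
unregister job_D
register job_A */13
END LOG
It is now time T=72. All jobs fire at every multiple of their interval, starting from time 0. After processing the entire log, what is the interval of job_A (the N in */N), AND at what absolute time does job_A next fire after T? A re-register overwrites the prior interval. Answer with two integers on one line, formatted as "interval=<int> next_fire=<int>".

Op 1: register job_A */19 -> active={job_A:*/19}
Op 2: unregister job_A -> active={}
Op 3: register job_A */18 -> active={job_A:*/18}
Op 4: register job_D */14 -> active={job_A:*/18, job_D:*/14}
Op 5: register job_D */9 -> active={job_A:*/18, job_D:*/9}
Op 6: unregister job_D -> active={job_A:*/18}
Op 7: register job_A */13 -> active={job_A:*/13}
Final interval of job_A = 13
Next fire of job_A after T=72: (72//13+1)*13 = 78

Answer: interval=13 next_fire=78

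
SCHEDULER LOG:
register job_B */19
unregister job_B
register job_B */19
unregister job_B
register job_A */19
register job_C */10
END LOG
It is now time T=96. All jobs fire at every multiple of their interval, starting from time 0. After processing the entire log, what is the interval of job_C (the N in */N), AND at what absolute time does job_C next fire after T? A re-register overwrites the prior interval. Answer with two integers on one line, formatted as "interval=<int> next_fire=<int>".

Op 1: register job_B */19 -> active={job_B:*/19}
Op 2: unregister job_B -> active={}
Op 3: register job_B */19 -> active={job_B:*/19}
Op 4: unregister job_B -> active={}
Op 5: register job_A */19 -> active={job_A:*/19}
Op 6: register job_C */10 -> active={job_A:*/19, job_C:*/10}
Final interval of job_C = 10
Next fire of job_C after T=96: (96//10+1)*10 = 100

Answer: interval=10 next_fire=100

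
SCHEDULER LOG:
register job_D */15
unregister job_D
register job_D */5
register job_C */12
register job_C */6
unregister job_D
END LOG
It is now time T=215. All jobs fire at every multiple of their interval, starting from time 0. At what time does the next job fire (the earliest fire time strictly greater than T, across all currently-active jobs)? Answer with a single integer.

Answer: 216

Derivation:
Op 1: register job_D */15 -> active={job_D:*/15}
Op 2: unregister job_D -> active={}
Op 3: register job_D */5 -> active={job_D:*/5}
Op 4: register job_C */12 -> active={job_C:*/12, job_D:*/5}
Op 5: register job_C */6 -> active={job_C:*/6, job_D:*/5}
Op 6: unregister job_D -> active={job_C:*/6}
  job_C: interval 6, next fire after T=215 is 216
Earliest fire time = 216 (job job_C)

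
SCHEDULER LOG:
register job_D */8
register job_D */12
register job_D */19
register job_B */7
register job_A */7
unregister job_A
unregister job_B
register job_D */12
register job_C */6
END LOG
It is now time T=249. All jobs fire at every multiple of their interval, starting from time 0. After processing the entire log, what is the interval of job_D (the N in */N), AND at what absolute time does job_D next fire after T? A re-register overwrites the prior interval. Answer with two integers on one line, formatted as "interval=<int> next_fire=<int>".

Op 1: register job_D */8 -> active={job_D:*/8}
Op 2: register job_D */12 -> active={job_D:*/12}
Op 3: register job_D */19 -> active={job_D:*/19}
Op 4: register job_B */7 -> active={job_B:*/7, job_D:*/19}
Op 5: register job_A */7 -> active={job_A:*/7, job_B:*/7, job_D:*/19}
Op 6: unregister job_A -> active={job_B:*/7, job_D:*/19}
Op 7: unregister job_B -> active={job_D:*/19}
Op 8: register job_D */12 -> active={job_D:*/12}
Op 9: register job_C */6 -> active={job_C:*/6, job_D:*/12}
Final interval of job_D = 12
Next fire of job_D after T=249: (249//12+1)*12 = 252

Answer: interval=12 next_fire=252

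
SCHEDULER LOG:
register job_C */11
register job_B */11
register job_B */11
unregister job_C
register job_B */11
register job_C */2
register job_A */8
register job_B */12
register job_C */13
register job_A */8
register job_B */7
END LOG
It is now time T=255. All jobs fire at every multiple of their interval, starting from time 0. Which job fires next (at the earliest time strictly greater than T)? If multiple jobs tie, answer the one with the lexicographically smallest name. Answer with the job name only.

Op 1: register job_C */11 -> active={job_C:*/11}
Op 2: register job_B */11 -> active={job_B:*/11, job_C:*/11}
Op 3: register job_B */11 -> active={job_B:*/11, job_C:*/11}
Op 4: unregister job_C -> active={job_B:*/11}
Op 5: register job_B */11 -> active={job_B:*/11}
Op 6: register job_C */2 -> active={job_B:*/11, job_C:*/2}
Op 7: register job_A */8 -> active={job_A:*/8, job_B:*/11, job_C:*/2}
Op 8: register job_B */12 -> active={job_A:*/8, job_B:*/12, job_C:*/2}
Op 9: register job_C */13 -> active={job_A:*/8, job_B:*/12, job_C:*/13}
Op 10: register job_A */8 -> active={job_A:*/8, job_B:*/12, job_C:*/13}
Op 11: register job_B */7 -> active={job_A:*/8, job_B:*/7, job_C:*/13}
  job_A: interval 8, next fire after T=255 is 256
  job_B: interval 7, next fire after T=255 is 259
  job_C: interval 13, next fire after T=255 is 260
Earliest = 256, winner (lex tiebreak) = job_A

Answer: job_A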